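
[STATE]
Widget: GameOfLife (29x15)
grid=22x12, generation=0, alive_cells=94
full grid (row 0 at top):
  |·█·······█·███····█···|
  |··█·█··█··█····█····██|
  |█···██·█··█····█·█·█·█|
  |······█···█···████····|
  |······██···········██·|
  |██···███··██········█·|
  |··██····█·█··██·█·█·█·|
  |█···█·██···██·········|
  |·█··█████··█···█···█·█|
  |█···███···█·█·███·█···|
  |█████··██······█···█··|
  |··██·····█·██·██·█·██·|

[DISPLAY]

Gen: 0                       
·█·······█·███····█···       
··█·█··█··█····█····██       
█···██·█··█····█·█·█·█       
······█···█···████····       
······██···········██·       
██···███··██········█·       
··██····█·█··██·█·█·█·       
█···█·██···██·········       
·█··█████··█···█···█·█       
█···███···█·█·███·█···       
█████··██······█···█··       
··██·····█·██·██·█·██·       
                             
                             


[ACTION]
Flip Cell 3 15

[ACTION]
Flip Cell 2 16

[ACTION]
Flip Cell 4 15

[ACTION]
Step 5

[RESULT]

Gen: 5                       
···█·······██·········       
··█·█··███·█··········       
·██·█········██·█·█···       
··█·█········█·██·█···       
·············███······       
····█·················       
·····██········█······       
····██·········██··███       
····█······█····█·█·██       
··········█·······█·██       
···········█····█·██··       
··············████····       
                             
                             


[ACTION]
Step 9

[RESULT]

Gen: 14                      
·████████····██·······       
·█·······█·█····█·····       
·████··········██·█···       
······█·█··█·█··█·██··       
·██·██···██··█··█·····       
···██·█·········█·····       
·············█·█······       
···█··█·····██··█·██··       
····██·····██·██··██··       
············█·█·██····       
············█·██······       
·············███······       
                             
                             


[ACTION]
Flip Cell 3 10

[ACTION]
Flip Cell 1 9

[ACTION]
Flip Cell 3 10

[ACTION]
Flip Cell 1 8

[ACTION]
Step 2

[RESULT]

Gen: 16                      
·██████·█·············       
█·······█·······███···       
·██····███·█··█····█··       
·█····██·██·█·█···██··       
··█·██··███···········       
··█···█····██·········       
··█·········██········       
······█····█·······█··       
····██·····██··█···█··       
···········███···██···       
············██··██····       
······················       
                             
                             


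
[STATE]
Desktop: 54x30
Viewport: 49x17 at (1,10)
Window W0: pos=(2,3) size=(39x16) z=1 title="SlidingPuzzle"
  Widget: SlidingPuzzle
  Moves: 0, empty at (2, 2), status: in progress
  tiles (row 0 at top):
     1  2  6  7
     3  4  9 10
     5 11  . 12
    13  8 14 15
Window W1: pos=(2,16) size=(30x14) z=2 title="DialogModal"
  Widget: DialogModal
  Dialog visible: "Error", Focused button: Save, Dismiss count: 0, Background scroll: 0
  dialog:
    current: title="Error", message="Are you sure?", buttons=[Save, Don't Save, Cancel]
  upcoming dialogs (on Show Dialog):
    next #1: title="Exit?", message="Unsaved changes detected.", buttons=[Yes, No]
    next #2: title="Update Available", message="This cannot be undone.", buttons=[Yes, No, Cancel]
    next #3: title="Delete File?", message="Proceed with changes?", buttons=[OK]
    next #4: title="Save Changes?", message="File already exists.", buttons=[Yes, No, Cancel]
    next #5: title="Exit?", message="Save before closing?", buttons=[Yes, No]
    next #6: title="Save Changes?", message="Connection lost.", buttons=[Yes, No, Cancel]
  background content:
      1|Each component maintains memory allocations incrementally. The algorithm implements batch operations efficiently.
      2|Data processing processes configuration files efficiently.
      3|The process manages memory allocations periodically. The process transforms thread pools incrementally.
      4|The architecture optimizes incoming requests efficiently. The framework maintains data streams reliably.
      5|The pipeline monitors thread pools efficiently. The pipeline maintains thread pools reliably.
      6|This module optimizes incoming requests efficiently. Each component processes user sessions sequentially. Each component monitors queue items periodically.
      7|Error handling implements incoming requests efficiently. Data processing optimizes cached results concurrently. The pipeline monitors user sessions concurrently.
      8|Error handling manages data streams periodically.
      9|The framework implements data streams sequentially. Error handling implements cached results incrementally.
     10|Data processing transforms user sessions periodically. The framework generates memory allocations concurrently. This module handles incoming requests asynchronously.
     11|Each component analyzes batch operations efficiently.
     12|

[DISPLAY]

 ┃├────┼────┼────┼────┤                ┃         
 ┃│  5 │ 11 │    │ 12 │                ┃         
 ┃├────┼────┼────┼────┤                ┃         
 ┃│ 13 │  8 │ 14 │ 15 │                ┃         
 ┃└────┴────┴────┴────┘                ┃         
 ┃Moves: 0                             ┃         
 ┏━━━━━━━━━━━━━━━━━━━━━━━━━━━━┓        ┃         
 ┃ DialogModal                ┃        ┃         
 ┠────────────────────────────┨━━━━━━━━┛         
 ┃Each component maintains mem┃                  
 ┃Data processing processes co┃                  
 ┃Th┌──────────────────────┐ a┃                  
 ┃Th│        Error         │ i┃                  
 ┃Th│    Are you sure?     │ad┃                  
 ┃Th│[Save]  Don't Save   C│mi┃                  
 ┃Er└──────────────────────┘in┃                  
 ┃Error handling manages data ┃                  


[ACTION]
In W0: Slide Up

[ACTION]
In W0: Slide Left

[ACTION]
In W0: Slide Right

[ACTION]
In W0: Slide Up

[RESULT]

 ┃├────┼────┼────┼────┤                ┃         
 ┃│  5 │ 11 │ 14 │ 12 │                ┃         
 ┃├────┼────┼────┼────┤                ┃         
 ┃│ 13 │  8 │    │ 15 │                ┃         
 ┃└────┴────┴────┴────┘                ┃         
 ┃Moves: 3                             ┃         
 ┏━━━━━━━━━━━━━━━━━━━━━━━━━━━━┓        ┃         
 ┃ DialogModal                ┃        ┃         
 ┠────────────────────────────┨━━━━━━━━┛         
 ┃Each component maintains mem┃                  
 ┃Data processing processes co┃                  
 ┃Th┌──────────────────────┐ a┃                  
 ┃Th│        Error         │ i┃                  
 ┃Th│    Are you sure?     │ad┃                  
 ┃Th│[Save]  Don't Save   C│mi┃                  
 ┃Er└──────────────────────┘in┃                  
 ┃Error handling manages data ┃                  


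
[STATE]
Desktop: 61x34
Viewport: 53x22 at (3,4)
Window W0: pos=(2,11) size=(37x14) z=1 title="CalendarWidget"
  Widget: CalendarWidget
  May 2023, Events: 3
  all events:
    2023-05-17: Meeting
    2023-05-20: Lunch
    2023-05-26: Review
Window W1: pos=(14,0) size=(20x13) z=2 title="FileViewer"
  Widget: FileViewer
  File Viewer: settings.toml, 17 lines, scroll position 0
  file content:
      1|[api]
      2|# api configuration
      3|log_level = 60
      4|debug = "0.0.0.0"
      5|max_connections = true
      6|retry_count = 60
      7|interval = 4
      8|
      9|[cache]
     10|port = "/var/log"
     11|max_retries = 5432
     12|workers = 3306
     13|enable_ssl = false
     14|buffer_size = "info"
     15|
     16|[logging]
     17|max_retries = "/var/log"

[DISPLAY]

           ┃# api configurati█┃                      
           ┃log_level = 60   ░┃                      
           ┃debug = "0.0.0.0"░┃                      
           ┃max_connections =░┃                      
           ┃retry_count = 60 ░┃                      
           ┃interval = 4     ░┃                      
           ┃                 ░┃                      
━━━━━━━━━━━┃[cache]          ▼┃━━━━┓                 
 CalendarWi┗━━━━━━━━━━━━━━━━━━┛    ┃                 
───────────────────────────────────┨                 
              May 2023             ┃                 
Mo Tu We Th Fr Sa Su               ┃                 
 1  2  3  4  5  6  7               ┃                 
 8  9 10 11 12 13 14               ┃                 
15 16 17* 18 19 20* 21             ┃                 
22 23 24 25 26* 27 28              ┃                 
29 30 31                           ┃                 
                                   ┃                 
                                   ┃                 
                                   ┃                 
━━━━━━━━━━━━━━━━━━━━━━━━━━━━━━━━━━━┛                 
                                                     


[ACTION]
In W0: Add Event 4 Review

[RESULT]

           ┃# api configurati█┃                      
           ┃log_level = 60   ░┃                      
           ┃debug = "0.0.0.0"░┃                      
           ┃max_connections =░┃                      
           ┃retry_count = 60 ░┃                      
           ┃interval = 4     ░┃                      
           ┃                 ░┃                      
━━━━━━━━━━━┃[cache]          ▼┃━━━━┓                 
 CalendarWi┗━━━━━━━━━━━━━━━━━━┛    ┃                 
───────────────────────────────────┨                 
              May 2023             ┃                 
Mo Tu We Th Fr Sa Su               ┃                 
 1  2  3  4*  5  6  7              ┃                 
 8  9 10 11 12 13 14               ┃                 
15 16 17* 18 19 20* 21             ┃                 
22 23 24 25 26* 27 28              ┃                 
29 30 31                           ┃                 
                                   ┃                 
                                   ┃                 
                                   ┃                 
━━━━━━━━━━━━━━━━━━━━━━━━━━━━━━━━━━━┛                 
                                                     


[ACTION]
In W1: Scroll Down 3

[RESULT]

           ┃max_connections =░┃                      
           ┃retry_count = 60 ░┃                      
           ┃interval = 4     █┃                      
           ┃                 ░┃                      
           ┃[cache]          ░┃                      
           ┃port = "/var/log"░┃                      
           ┃max_retries = 543░┃                      
━━━━━━━━━━━┃workers = 3306   ▼┃━━━━┓                 
 CalendarWi┗━━━━━━━━━━━━━━━━━━┛    ┃                 
───────────────────────────────────┨                 
              May 2023             ┃                 
Mo Tu We Th Fr Sa Su               ┃                 
 1  2  3  4*  5  6  7              ┃                 
 8  9 10 11 12 13 14               ┃                 
15 16 17* 18 19 20* 21             ┃                 
22 23 24 25 26* 27 28              ┃                 
29 30 31                           ┃                 
                                   ┃                 
                                   ┃                 
                                   ┃                 
━━━━━━━━━━━━━━━━━━━━━━━━━━━━━━━━━━━┛                 
                                                     


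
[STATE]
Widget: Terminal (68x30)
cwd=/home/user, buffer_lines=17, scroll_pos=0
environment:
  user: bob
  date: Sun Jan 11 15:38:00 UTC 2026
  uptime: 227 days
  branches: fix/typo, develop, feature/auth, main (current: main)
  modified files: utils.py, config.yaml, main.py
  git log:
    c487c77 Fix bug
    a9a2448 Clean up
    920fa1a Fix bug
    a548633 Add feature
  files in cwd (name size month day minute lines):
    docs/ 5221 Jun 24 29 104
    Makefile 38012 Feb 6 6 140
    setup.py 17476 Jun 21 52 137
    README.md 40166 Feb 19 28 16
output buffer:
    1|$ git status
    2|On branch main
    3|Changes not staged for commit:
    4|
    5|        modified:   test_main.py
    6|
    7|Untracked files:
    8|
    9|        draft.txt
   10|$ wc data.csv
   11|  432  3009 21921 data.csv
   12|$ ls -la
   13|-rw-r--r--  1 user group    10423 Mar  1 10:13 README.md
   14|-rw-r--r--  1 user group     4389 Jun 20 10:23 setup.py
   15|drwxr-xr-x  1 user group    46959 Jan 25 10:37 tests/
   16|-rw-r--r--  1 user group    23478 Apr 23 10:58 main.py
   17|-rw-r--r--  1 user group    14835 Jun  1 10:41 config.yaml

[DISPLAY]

$ git status                                                        
On branch main                                                      
Changes not staged for commit:                                      
                                                                    
        modified:   test_main.py                                    
                                                                    
Untracked files:                                                    
                                                                    
        draft.txt                                                   
$ wc data.csv                                                       
  432  3009 21921 data.csv                                          
$ ls -la                                                            
-rw-r--r--  1 user group    10423 Mar  1 10:13 README.md            
-rw-r--r--  1 user group     4389 Jun 20 10:23 setup.py             
drwxr-xr-x  1 user group    46959 Jan 25 10:37 tests/               
-rw-r--r--  1 user group    23478 Apr 23 10:58 main.py              
-rw-r--r--  1 user group    14835 Jun  1 10:41 config.yaml          
$ █                                                                 
                                                                    
                                                                    
                                                                    
                                                                    
                                                                    
                                                                    
                                                                    
                                                                    
                                                                    
                                                                    
                                                                    
                                                                    


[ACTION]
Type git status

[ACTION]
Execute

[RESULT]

$ git status                                                        
On branch main                                                      
Changes not staged for commit:                                      
                                                                    
        modified:   test_main.py                                    
                                                                    
Untracked files:                                                    
                                                                    
        draft.txt                                                   
$ wc data.csv                                                       
  432  3009 21921 data.csv                                          
$ ls -la                                                            
-rw-r--r--  1 user group    10423 Mar  1 10:13 README.md            
-rw-r--r--  1 user group     4389 Jun 20 10:23 setup.py             
drwxr-xr-x  1 user group    46959 Jan 25 10:37 tests/               
-rw-r--r--  1 user group    23478 Apr 23 10:58 main.py              
-rw-r--r--  1 user group    14835 Jun  1 10:41 config.yaml          
$ git status                                                        
On branch main                                                      
Changes not staged for commit:                                      
                                                                    
        modified:   utils.py                                        
        modified:   config.yaml                                     
        modified:   main.py                                         
$ █                                                                 
                                                                    
                                                                    
                                                                    
                                                                    
                                                                    


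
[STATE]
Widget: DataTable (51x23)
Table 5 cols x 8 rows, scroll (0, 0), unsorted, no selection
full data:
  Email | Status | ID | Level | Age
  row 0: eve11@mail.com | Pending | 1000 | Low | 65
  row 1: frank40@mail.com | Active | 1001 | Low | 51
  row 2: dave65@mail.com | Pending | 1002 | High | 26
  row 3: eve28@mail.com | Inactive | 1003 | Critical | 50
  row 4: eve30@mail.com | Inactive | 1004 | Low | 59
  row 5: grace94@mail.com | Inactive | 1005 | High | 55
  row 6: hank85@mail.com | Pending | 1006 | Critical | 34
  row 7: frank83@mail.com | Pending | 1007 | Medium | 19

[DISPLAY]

Email           │Status  │ID  │Level   │Age        
────────────────┼────────┼────┼────────┼───        
eve11@mail.com  │Pending │1000│Low     │65         
frank40@mail.com│Active  │1001│Low     │51         
dave65@mail.com │Pending │1002│High    │26         
eve28@mail.com  │Inactive│1003│Critical│50         
eve30@mail.com  │Inactive│1004│Low     │59         
grace94@mail.com│Inactive│1005│High    │55         
hank85@mail.com │Pending │1006│Critical│34         
frank83@mail.com│Pending │1007│Medium  │19         
                                                   
                                                   
                                                   
                                                   
                                                   
                                                   
                                                   
                                                   
                                                   
                                                   
                                                   
                                                   
                                                   


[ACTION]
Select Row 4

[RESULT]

Email           │Status  │ID  │Level   │Age        
────────────────┼────────┼────┼────────┼───        
eve11@mail.com  │Pending │1000│Low     │65         
frank40@mail.com│Active  │1001│Low     │51         
dave65@mail.com │Pending │1002│High    │26         
eve28@mail.com  │Inactive│1003│Critical│50         
>ve30@mail.com  │Inactive│1004│Low     │59         
grace94@mail.com│Inactive│1005│High    │55         
hank85@mail.com │Pending │1006│Critical│34         
frank83@mail.com│Pending │1007│Medium  │19         
                                                   
                                                   
                                                   
                                                   
                                                   
                                                   
                                                   
                                                   
                                                   
                                                   
                                                   
                                                   
                                                   


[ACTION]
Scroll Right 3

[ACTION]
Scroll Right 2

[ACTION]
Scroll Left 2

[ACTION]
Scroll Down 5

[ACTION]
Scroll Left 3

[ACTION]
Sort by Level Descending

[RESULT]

Email           │Status  │ID  │Level  ▼│Age        
────────────────┼────────┼────┼────────┼───        
frank83@mail.com│Pending │1007│Medium  │19         
eve11@mail.com  │Pending │1000│Low     │65         
frank40@mail.com│Active  │1001│Low     │51         
eve30@mail.com  │Inactive│1004│Low     │59         
>ave65@mail.com │Pending │1002│High    │26         
grace94@mail.com│Inactive│1005│High    │55         
eve28@mail.com  │Inactive│1003│Critical│50         
hank85@mail.com │Pending │1006│Critical│34         
                                                   
                                                   
                                                   
                                                   
                                                   
                                                   
                                                   
                                                   
                                                   
                                                   
                                                   
                                                   
                                                   


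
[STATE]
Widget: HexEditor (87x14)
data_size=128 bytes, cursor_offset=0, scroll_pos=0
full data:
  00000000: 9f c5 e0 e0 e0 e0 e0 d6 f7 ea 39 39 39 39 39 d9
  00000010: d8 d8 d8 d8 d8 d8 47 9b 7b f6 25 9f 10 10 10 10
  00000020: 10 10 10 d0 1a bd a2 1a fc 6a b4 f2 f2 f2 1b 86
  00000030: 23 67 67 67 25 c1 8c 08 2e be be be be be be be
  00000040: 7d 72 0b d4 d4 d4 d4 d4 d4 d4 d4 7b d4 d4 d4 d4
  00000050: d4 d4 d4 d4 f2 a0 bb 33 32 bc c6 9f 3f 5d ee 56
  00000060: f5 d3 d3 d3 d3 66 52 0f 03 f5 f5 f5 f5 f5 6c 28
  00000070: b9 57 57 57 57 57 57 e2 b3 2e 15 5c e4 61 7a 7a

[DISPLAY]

00000000  9F c5 e0 e0 e0 e0 e0 d6  f7 ea 39 39 39 39 39 d9  |..........99999.|         
00000010  d8 d8 d8 d8 d8 d8 47 9b  7b f6 25 9f 10 10 10 10  |......G.{.%.....|         
00000020  10 10 10 d0 1a bd a2 1a  fc 6a b4 f2 f2 f2 1b 86  |.........j......|         
00000030  23 67 67 67 25 c1 8c 08  2e be be be be be be be  |#ggg%...........|         
00000040  7d 72 0b d4 d4 d4 d4 d4  d4 d4 d4 7b d4 d4 d4 d4  |}r.........{....|         
00000050  d4 d4 d4 d4 f2 a0 bb 33  32 bc c6 9f 3f 5d ee 56  |.......32...?].V|         
00000060  f5 d3 d3 d3 d3 66 52 0f  03 f5 f5 f5 f5 f5 6c 28  |.....fR.......l(|         
00000070  b9 57 57 57 57 57 57 e2  b3 2e 15 5c e4 61 7a 7a  |.WWWWWW....\.azz|         
                                                                                       
                                                                                       
                                                                                       
                                                                                       
                                                                                       
                                                                                       


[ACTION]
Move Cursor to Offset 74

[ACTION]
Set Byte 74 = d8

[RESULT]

00000000  9f c5 e0 e0 e0 e0 e0 d6  f7 ea 39 39 39 39 39 d9  |..........99999.|         
00000010  d8 d8 d8 d8 d8 d8 47 9b  7b f6 25 9f 10 10 10 10  |......G.{.%.....|         
00000020  10 10 10 d0 1a bd a2 1a  fc 6a b4 f2 f2 f2 1b 86  |.........j......|         
00000030  23 67 67 67 25 c1 8c 08  2e be be be be be be be  |#ggg%...........|         
00000040  7d 72 0b d4 d4 d4 d4 d4  d4 d4 D8 7b d4 d4 d4 d4  |}r.........{....|         
00000050  d4 d4 d4 d4 f2 a0 bb 33  32 bc c6 9f 3f 5d ee 56  |.......32...?].V|         
00000060  f5 d3 d3 d3 d3 66 52 0f  03 f5 f5 f5 f5 f5 6c 28  |.....fR.......l(|         
00000070  b9 57 57 57 57 57 57 e2  b3 2e 15 5c e4 61 7a 7a  |.WWWWWW....\.azz|         
                                                                                       
                                                                                       
                                                                                       
                                                                                       
                                                                                       
                                                                                       


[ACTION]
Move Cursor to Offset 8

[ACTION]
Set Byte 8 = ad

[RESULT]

00000000  9f c5 e0 e0 e0 e0 e0 d6  AD ea 39 39 39 39 39 d9  |..........99999.|         
00000010  d8 d8 d8 d8 d8 d8 47 9b  7b f6 25 9f 10 10 10 10  |......G.{.%.....|         
00000020  10 10 10 d0 1a bd a2 1a  fc 6a b4 f2 f2 f2 1b 86  |.........j......|         
00000030  23 67 67 67 25 c1 8c 08  2e be be be be be be be  |#ggg%...........|         
00000040  7d 72 0b d4 d4 d4 d4 d4  d4 d4 d8 7b d4 d4 d4 d4  |}r.........{....|         
00000050  d4 d4 d4 d4 f2 a0 bb 33  32 bc c6 9f 3f 5d ee 56  |.......32...?].V|         
00000060  f5 d3 d3 d3 d3 66 52 0f  03 f5 f5 f5 f5 f5 6c 28  |.....fR.......l(|         
00000070  b9 57 57 57 57 57 57 e2  b3 2e 15 5c e4 61 7a 7a  |.WWWWWW....\.azz|         
                                                                                       
                                                                                       
                                                                                       
                                                                                       
                                                                                       
                                                                                       


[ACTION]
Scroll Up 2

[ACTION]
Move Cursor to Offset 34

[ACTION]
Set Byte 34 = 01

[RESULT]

00000000  9f c5 e0 e0 e0 e0 e0 d6  ad ea 39 39 39 39 39 d9  |..........99999.|         
00000010  d8 d8 d8 d8 d8 d8 47 9b  7b f6 25 9f 10 10 10 10  |......G.{.%.....|         
00000020  10 10 01 d0 1a bd a2 1a  fc 6a b4 f2 f2 f2 1b 86  |.........j......|         
00000030  23 67 67 67 25 c1 8c 08  2e be be be be be be be  |#ggg%...........|         
00000040  7d 72 0b d4 d4 d4 d4 d4  d4 d4 d8 7b d4 d4 d4 d4  |}r.........{....|         
00000050  d4 d4 d4 d4 f2 a0 bb 33  32 bc c6 9f 3f 5d ee 56  |.......32...?].V|         
00000060  f5 d3 d3 d3 d3 66 52 0f  03 f5 f5 f5 f5 f5 6c 28  |.....fR.......l(|         
00000070  b9 57 57 57 57 57 57 e2  b3 2e 15 5c e4 61 7a 7a  |.WWWWWW....\.azz|         
                                                                                       
                                                                                       
                                                                                       
                                                                                       
                                                                                       
                                                                                       


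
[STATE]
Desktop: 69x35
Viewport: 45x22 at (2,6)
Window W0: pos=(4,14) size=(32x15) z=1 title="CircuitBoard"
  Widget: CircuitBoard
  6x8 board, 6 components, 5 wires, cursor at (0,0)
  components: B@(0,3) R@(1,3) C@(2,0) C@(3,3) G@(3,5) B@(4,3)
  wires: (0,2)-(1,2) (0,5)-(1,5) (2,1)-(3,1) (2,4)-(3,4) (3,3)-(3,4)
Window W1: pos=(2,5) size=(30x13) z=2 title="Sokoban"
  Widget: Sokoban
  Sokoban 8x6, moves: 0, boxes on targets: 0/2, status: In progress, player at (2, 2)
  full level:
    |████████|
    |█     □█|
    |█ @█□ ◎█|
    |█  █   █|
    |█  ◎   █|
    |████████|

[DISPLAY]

┃ Sokoban                    ┃               
┠────────────────────────────┨               
┃████████                    ┃               
┃█     □█                    ┃               
┃█ @█□ ◎█                    ┃               
┃█  █   █                    ┃               
┃█  ◎   █                    ┃               
┃████████                    ┃               
┃Moves: 0  0/2               ┃━━━┓           
┃                            ┃   ┃           
┃                            ┃───┨           
┗━━━━━━━━━━━━━━━━━━━━━━━━━━━━┛   ┃           
  ┃0  [.]      ·   B       ·     ┃           
  ┃            │           │     ┃           
  ┃1           ·   R       ·     ┃           
  ┃                              ┃           
  ┃2   C   ·           ·         ┃           
  ┃        │           │         ┃           
  ┃3       ·       C ─ ·   G     ┃           
  ┃                              ┃           
  ┃4               B             ┃           
  ┃                              ┃           


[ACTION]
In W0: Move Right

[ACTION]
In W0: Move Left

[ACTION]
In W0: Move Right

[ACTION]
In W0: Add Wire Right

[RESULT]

┃ Sokoban                    ┃               
┠────────────────────────────┨               
┃████████                    ┃               
┃█     □█                    ┃               
┃█ @█□ ◎█                    ┃               
┃█  █   █                    ┃               
┃█  ◎   █                    ┃               
┃████████                    ┃               
┃Moves: 0  0/2               ┃━━━┓           
┃                            ┃   ┃           
┃                            ┃───┨           
┗━━━━━━━━━━━━━━━━━━━━━━━━━━━━┛   ┃           
  ┃0      [.]─ ·   B       ·     ┃           
  ┃            │           │     ┃           
  ┃1           ·   R       ·     ┃           
  ┃                              ┃           
  ┃2   C   ·           ·         ┃           
  ┃        │           │         ┃           
  ┃3       ·       C ─ ·   G     ┃           
  ┃                              ┃           
  ┃4               B             ┃           
  ┃                              ┃           


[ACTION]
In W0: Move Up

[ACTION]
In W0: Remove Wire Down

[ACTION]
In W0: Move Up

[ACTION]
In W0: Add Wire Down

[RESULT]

┃ Sokoban                    ┃               
┠────────────────────────────┨               
┃████████                    ┃               
┃█     □█                    ┃               
┃█ @█□ ◎█                    ┃               
┃█  █   █                    ┃               
┃█  ◎   █                    ┃               
┃████████                    ┃               
┃Moves: 0  0/2               ┃━━━┓           
┃                            ┃   ┃           
┃                            ┃───┨           
┗━━━━━━━━━━━━━━━━━━━━━━━━━━━━┛   ┃           
  ┃0      [.]─ ·   B       ·     ┃           
  ┃        │   │           │     ┃           
  ┃1       ·   ·   R       ·     ┃           
  ┃                              ┃           
  ┃2   C   ·           ·         ┃           
  ┃        │           │         ┃           
  ┃3       ·       C ─ ·   G     ┃           
  ┃                              ┃           
  ┃4               B             ┃           
  ┃                              ┃           


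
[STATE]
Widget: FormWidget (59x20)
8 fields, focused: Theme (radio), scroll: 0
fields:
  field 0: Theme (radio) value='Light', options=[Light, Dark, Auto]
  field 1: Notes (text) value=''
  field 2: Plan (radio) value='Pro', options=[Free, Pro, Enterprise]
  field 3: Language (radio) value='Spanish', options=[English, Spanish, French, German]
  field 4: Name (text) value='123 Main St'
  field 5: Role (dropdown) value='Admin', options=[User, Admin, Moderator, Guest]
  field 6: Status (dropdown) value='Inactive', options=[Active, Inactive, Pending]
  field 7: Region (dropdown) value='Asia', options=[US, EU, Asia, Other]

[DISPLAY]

> Theme:      (●) Light  ( ) Dark  ( ) Auto                
  Notes:      [                                           ]
  Plan:       ( ) Free  (●) Pro  ( ) Enterprise            
  Language:   ( ) English  (●) Spanish  ( ) French  ( ) Ger
  Name:       [123 Main St                                ]
  Role:       [Admin                                     ▼]
  Status:     [Inactive                                  ▼]
  Region:     [Asia                                      ▼]
                                                           
                                                           
                                                           
                                                           
                                                           
                                                           
                                                           
                                                           
                                                           
                                                           
                                                           
                                                           


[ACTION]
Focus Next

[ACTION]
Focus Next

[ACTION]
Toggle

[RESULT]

  Theme:      (●) Light  ( ) Dark  ( ) Auto                
  Notes:      [                                           ]
> Plan:       ( ) Free  (●) Pro  ( ) Enterprise            
  Language:   ( ) English  (●) Spanish  ( ) French  ( ) Ger
  Name:       [123 Main St                                ]
  Role:       [Admin                                     ▼]
  Status:     [Inactive                                  ▼]
  Region:     [Asia                                      ▼]
                                                           
                                                           
                                                           
                                                           
                                                           
                                                           
                                                           
                                                           
                                                           
                                                           
                                                           
                                                           


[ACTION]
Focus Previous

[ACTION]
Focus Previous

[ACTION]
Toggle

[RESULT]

> Theme:      (●) Light  ( ) Dark  ( ) Auto                
  Notes:      [                                           ]
  Plan:       ( ) Free  (●) Pro  ( ) Enterprise            
  Language:   ( ) English  (●) Spanish  ( ) French  ( ) Ger
  Name:       [123 Main St                                ]
  Role:       [Admin                                     ▼]
  Status:     [Inactive                                  ▼]
  Region:     [Asia                                      ▼]
                                                           
                                                           
                                                           
                                                           
                                                           
                                                           
                                                           
                                                           
                                                           
                                                           
                                                           
                                                           


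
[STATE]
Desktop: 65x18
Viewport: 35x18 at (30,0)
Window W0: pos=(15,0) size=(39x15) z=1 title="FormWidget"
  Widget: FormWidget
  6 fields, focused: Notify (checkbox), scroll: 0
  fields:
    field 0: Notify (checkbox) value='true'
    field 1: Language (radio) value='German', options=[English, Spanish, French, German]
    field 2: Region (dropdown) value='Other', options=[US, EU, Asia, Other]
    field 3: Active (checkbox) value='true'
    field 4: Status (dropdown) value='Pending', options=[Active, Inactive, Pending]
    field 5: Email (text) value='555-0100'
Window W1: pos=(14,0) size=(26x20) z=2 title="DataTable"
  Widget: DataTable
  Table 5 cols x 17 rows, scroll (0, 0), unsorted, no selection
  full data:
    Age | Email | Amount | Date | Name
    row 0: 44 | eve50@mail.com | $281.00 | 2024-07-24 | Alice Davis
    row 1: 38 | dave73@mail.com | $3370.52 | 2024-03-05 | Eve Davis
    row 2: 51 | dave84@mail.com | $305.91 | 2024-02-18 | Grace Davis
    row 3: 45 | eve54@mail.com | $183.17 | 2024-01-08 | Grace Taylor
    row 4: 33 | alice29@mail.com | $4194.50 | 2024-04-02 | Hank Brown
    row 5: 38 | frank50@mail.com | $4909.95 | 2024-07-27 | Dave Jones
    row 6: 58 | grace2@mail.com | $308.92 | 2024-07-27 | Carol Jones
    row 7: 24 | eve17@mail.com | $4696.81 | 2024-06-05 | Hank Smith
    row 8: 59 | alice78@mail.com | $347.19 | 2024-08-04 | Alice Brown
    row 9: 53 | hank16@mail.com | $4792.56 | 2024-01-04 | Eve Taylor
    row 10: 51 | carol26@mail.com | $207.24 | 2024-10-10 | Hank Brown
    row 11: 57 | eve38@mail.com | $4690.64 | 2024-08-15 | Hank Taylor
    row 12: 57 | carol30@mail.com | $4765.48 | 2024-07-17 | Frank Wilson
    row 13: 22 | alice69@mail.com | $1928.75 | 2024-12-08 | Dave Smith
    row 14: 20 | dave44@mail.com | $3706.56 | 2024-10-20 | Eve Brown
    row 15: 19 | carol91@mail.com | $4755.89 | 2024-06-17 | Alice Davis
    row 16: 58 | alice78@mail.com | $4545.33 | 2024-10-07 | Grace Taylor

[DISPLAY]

━━━━━━━━━┓━━━━━━━━━━━━━┓           
         ┃             ┃           
─────────┨─────────────┨           
     │Amo┃             ┃           
─────┼───┃h  ( ) Spanis┃           
com  │$28┃           ▼]┃           
.com │$33┃             ┃           
.com │$30┃           ▼]┃           
com  │$18┃            ]┃           
l.com│$41┃             ┃           
l.com│$49┃             ┃           
.com │$30┃             ┃           
com  │$46┃             ┃           
l.com│$34┃             ┃           
.com │$47┃━━━━━━━━━━━━━┛           
l.com│$20┃                         
com  │$46┃                         
l.com│$47┃                         


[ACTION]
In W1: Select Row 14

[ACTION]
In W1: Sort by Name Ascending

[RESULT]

━━━━━━━━━┓━━━━━━━━━━━━━┓           
         ┃             ┃           
─────────┨─────────────┨           
     │Amo┃             ┃           
─────┼───┃h  ( ) Spanis┃           
l.com│$34┃           ▼]┃           
com  │$28┃             ┃           
l.com│$47┃           ▼]┃           
.com │$30┃            ]┃           
l.com│$49┃             ┃           
l.com│$19┃             ┃           
.com │$37┃             ┃           
.com │$33┃             ┃           
.com │$47┃             ┃           
l.com│$47┃━━━━━━━━━━━━━┛           
.com │$30┃                         
com  │$18┃                         
l.com│$45┃                         


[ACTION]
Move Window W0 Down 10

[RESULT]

━━━━━━━━━┓                         
         ┃                         
─────────┨                         
     │Amo┃━━━━━━━━━━━━━┓           
─────┼───┃             ┃           
l.com│$34┃─────────────┨           
com  │$28┃             ┃           
l.com│$47┃h  ( ) Spanis┃           
.com │$30┃           ▼]┃           
l.com│$49┃             ┃           
l.com│$19┃           ▼]┃           
.com │$37┃            ]┃           
.com │$33┃             ┃           
.com │$47┃             ┃           
l.com│$47┃             ┃           
.com │$30┃             ┃           
com  │$18┃             ┃           
l.com│$45┃━━━━━━━━━━━━━┛           


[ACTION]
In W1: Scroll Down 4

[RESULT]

━━━━━━━━━┓                         
         ┃                         
─────────┨                         
     │Amo┃━━━━━━━━━━━━━┓           
─────┼───┃             ┃           
.com │$30┃─────────────┨           
l.com│$49┃             ┃           
l.com│$19┃h  ( ) Spanis┃           
.com │$37┃           ▼]┃           
.com │$33┃             ┃           
.com │$47┃           ▼]┃           
l.com│$47┃            ]┃           
.com │$30┃             ┃           
com  │$18┃             ┃           
l.com│$45┃             ┃           
l.com│$41┃             ┃           
l.com│$20┃             ┃           
com  │$46┃━━━━━━━━━━━━━┛           
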